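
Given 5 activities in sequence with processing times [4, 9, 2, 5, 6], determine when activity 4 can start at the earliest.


Activity 4 starts after activities 1 through 3 complete.
Predecessor durations: [4, 9, 2]
ES = 4 + 9 + 2 = 15

15


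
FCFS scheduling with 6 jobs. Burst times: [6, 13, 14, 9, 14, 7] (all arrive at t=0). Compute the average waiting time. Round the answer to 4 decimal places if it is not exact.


FCFS order (as given): [6, 13, 14, 9, 14, 7]
Waiting times:
  Job 1: wait = 0
  Job 2: wait = 6
  Job 3: wait = 19
  Job 4: wait = 33
  Job 5: wait = 42
  Job 6: wait = 56
Sum of waiting times = 156
Average waiting time = 156/6 = 26.0

26.0


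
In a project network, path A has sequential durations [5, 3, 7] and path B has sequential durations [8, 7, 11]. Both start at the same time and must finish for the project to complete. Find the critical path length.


Path A total = 5 + 3 + 7 = 15
Path B total = 8 + 7 + 11 = 26
Critical path = longest path = max(15, 26) = 26

26


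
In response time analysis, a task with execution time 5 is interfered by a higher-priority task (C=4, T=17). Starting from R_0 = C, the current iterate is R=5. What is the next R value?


R_next = C + ceil(R_prev / T_hp) * C_hp
ceil(5 / 17) = ceil(0.2941) = 1
Interference = 1 * 4 = 4
R_next = 5 + 4 = 9

9


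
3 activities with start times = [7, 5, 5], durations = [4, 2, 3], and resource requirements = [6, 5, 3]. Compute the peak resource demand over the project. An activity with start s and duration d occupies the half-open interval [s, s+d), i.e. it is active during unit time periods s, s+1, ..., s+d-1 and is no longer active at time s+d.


Each activity i is active on [start_i, start_i + duration_i).
Compute total resource usage per time slot:
  t=0: active resources = [], total = 0
  t=1: active resources = [], total = 0
  t=2: active resources = [], total = 0
  t=3: active resources = [], total = 0
  t=4: active resources = [], total = 0
  t=5: active resources = [5, 3], total = 8
  t=6: active resources = [5, 3], total = 8
  t=7: active resources = [6, 3], total = 9
  t=8: active resources = [6], total = 6
  t=9: active resources = [6], total = 6
  t=10: active resources = [6], total = 6
Peak resource demand = 9

9


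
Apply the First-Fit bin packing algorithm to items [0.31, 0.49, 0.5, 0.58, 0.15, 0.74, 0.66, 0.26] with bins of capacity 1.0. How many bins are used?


Place items sequentially using First-Fit:
  Item 0.31 -> new Bin 1
  Item 0.49 -> Bin 1 (now 0.8)
  Item 0.5 -> new Bin 2
  Item 0.58 -> new Bin 3
  Item 0.15 -> Bin 1 (now 0.95)
  Item 0.74 -> new Bin 4
  Item 0.66 -> new Bin 5
  Item 0.26 -> Bin 2 (now 0.76)
Total bins used = 5

5


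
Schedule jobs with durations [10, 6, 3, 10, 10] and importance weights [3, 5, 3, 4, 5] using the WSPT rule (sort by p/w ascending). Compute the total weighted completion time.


Compute p/w ratios and sort ascending (WSPT): [(3, 3), (6, 5), (10, 5), (10, 4), (10, 3)]
Compute weighted completion times:
  Job (p=3,w=3): C=3, w*C=3*3=9
  Job (p=6,w=5): C=9, w*C=5*9=45
  Job (p=10,w=5): C=19, w*C=5*19=95
  Job (p=10,w=4): C=29, w*C=4*29=116
  Job (p=10,w=3): C=39, w*C=3*39=117
Total weighted completion time = 382

382


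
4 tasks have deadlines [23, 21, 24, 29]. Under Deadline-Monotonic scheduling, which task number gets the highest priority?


Sort tasks by relative deadline (ascending):
  Task 2: deadline = 21
  Task 1: deadline = 23
  Task 3: deadline = 24
  Task 4: deadline = 29
Priority order (highest first): [2, 1, 3, 4]
Highest priority task = 2

2


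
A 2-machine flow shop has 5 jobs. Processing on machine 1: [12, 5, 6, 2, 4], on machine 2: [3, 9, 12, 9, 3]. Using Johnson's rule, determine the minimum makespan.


Apply Johnson's rule:
  Group 1 (a <= b): [(4, 2, 9), (2, 5, 9), (3, 6, 12)]
  Group 2 (a > b): [(1, 12, 3), (5, 4, 3)]
Optimal job order: [4, 2, 3, 1, 5]
Schedule:
  Job 4: M1 done at 2, M2 done at 11
  Job 2: M1 done at 7, M2 done at 20
  Job 3: M1 done at 13, M2 done at 32
  Job 1: M1 done at 25, M2 done at 35
  Job 5: M1 done at 29, M2 done at 38
Makespan = 38

38


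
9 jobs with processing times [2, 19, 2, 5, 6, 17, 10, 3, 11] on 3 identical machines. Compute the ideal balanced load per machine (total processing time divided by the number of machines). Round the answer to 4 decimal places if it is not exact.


Total processing time = 2 + 19 + 2 + 5 + 6 + 17 + 10 + 3 + 11 = 75
Number of machines = 3
Ideal balanced load = 75 / 3 = 25.0

25.0


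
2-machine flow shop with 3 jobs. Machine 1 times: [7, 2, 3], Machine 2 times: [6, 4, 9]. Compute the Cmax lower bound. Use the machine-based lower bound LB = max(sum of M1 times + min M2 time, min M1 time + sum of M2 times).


LB1 = sum(M1 times) + min(M2 times) = 12 + 4 = 16
LB2 = min(M1 times) + sum(M2 times) = 2 + 19 = 21
Lower bound = max(LB1, LB2) = max(16, 21) = 21

21


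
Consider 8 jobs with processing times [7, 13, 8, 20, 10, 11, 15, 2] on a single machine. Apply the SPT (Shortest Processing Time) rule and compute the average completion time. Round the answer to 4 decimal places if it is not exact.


Sort jobs by processing time (SPT order): [2, 7, 8, 10, 11, 13, 15, 20]
Compute completion times sequentially:
  Job 1: processing = 2, completes at 2
  Job 2: processing = 7, completes at 9
  Job 3: processing = 8, completes at 17
  Job 4: processing = 10, completes at 27
  Job 5: processing = 11, completes at 38
  Job 6: processing = 13, completes at 51
  Job 7: processing = 15, completes at 66
  Job 8: processing = 20, completes at 86
Sum of completion times = 296
Average completion time = 296/8 = 37.0

37.0


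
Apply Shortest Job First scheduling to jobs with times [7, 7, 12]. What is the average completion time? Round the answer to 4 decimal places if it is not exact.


SJF order (ascending): [7, 7, 12]
Completion times:
  Job 1: burst=7, C=7
  Job 2: burst=7, C=14
  Job 3: burst=12, C=26
Average completion = 47/3 = 15.6667

15.6667


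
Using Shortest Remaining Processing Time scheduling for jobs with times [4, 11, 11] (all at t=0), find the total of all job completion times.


Since all jobs arrive at t=0, SRPT equals SPT ordering.
SPT order: [4, 11, 11]
Completion times:
  Job 1: p=4, C=4
  Job 2: p=11, C=15
  Job 3: p=11, C=26
Total completion time = 4 + 15 + 26 = 45

45


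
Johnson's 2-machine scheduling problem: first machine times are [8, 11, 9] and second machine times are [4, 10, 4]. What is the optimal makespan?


Apply Johnson's rule:
  Group 1 (a <= b): []
  Group 2 (a > b): [(2, 11, 10), (1, 8, 4), (3, 9, 4)]
Optimal job order: [2, 1, 3]
Schedule:
  Job 2: M1 done at 11, M2 done at 21
  Job 1: M1 done at 19, M2 done at 25
  Job 3: M1 done at 28, M2 done at 32
Makespan = 32

32


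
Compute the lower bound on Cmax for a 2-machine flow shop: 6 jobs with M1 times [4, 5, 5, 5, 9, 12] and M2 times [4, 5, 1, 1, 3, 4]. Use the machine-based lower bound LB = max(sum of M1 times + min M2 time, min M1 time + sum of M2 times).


LB1 = sum(M1 times) + min(M2 times) = 40 + 1 = 41
LB2 = min(M1 times) + sum(M2 times) = 4 + 18 = 22
Lower bound = max(LB1, LB2) = max(41, 22) = 41

41


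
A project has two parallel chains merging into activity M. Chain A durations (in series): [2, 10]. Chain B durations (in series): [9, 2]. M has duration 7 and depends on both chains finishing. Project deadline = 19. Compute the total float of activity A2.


Forward pass: ES(A2) = sum of predecessors on chain A = 2
EF = ES + duration = 2 + 10 = 12
Backward pass: LF(M) = deadline = 19; LS(M) = 19 - 7 = 12
LF(A2) = LS(M) - sum(successors on chain A) = 12 - 0 = 12
LS = LF - duration = 12 - 10 = 2
Total float = LS - ES = 2 - 2 = 0

0


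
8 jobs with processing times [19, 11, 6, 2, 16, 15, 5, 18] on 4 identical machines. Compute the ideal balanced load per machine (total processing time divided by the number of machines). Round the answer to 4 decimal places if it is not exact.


Total processing time = 19 + 11 + 6 + 2 + 16 + 15 + 5 + 18 = 92
Number of machines = 4
Ideal balanced load = 92 / 4 = 23.0

23.0


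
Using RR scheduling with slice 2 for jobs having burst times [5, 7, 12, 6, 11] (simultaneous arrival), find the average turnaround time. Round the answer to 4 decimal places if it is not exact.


Time quantum = 2
Execution trace:
  J1 runs 2 units, time = 2
  J2 runs 2 units, time = 4
  J3 runs 2 units, time = 6
  J4 runs 2 units, time = 8
  J5 runs 2 units, time = 10
  J1 runs 2 units, time = 12
  J2 runs 2 units, time = 14
  J3 runs 2 units, time = 16
  J4 runs 2 units, time = 18
  J5 runs 2 units, time = 20
  J1 runs 1 units, time = 21
  J2 runs 2 units, time = 23
  J3 runs 2 units, time = 25
  J4 runs 2 units, time = 27
  J5 runs 2 units, time = 29
  J2 runs 1 units, time = 30
  J3 runs 2 units, time = 32
  J5 runs 2 units, time = 34
  J3 runs 2 units, time = 36
  J5 runs 2 units, time = 38
  J3 runs 2 units, time = 40
  J5 runs 1 units, time = 41
Finish times: [21, 30, 40, 27, 41]
Average turnaround = 159/5 = 31.8

31.8


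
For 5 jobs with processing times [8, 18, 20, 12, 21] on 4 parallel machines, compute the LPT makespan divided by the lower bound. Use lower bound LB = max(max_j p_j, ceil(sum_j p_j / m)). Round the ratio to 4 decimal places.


LPT order: [21, 20, 18, 12, 8]
Machine loads after assignment: [21, 20, 18, 20]
LPT makespan = 21
Lower bound = max(max_job, ceil(total/4)) = max(21, 20) = 21
Ratio = 21 / 21 = 1.0

1.0


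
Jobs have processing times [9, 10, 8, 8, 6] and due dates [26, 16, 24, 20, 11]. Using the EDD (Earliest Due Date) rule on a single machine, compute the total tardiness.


Sort by due date (EDD order): [(6, 11), (10, 16), (8, 20), (8, 24), (9, 26)]
Compute completion times and tardiness:
  Job 1: p=6, d=11, C=6, tardiness=max(0,6-11)=0
  Job 2: p=10, d=16, C=16, tardiness=max(0,16-16)=0
  Job 3: p=8, d=20, C=24, tardiness=max(0,24-20)=4
  Job 4: p=8, d=24, C=32, tardiness=max(0,32-24)=8
  Job 5: p=9, d=26, C=41, tardiness=max(0,41-26)=15
Total tardiness = 27

27


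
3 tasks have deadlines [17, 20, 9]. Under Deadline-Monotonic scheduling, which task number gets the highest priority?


Sort tasks by relative deadline (ascending):
  Task 3: deadline = 9
  Task 1: deadline = 17
  Task 2: deadline = 20
Priority order (highest first): [3, 1, 2]
Highest priority task = 3

3


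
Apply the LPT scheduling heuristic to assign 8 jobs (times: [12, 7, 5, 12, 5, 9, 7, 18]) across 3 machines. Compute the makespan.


Sort jobs in decreasing order (LPT): [18, 12, 12, 9, 7, 7, 5, 5]
Assign each job to the least loaded machine:
  Machine 1: jobs [18, 7], load = 25
  Machine 2: jobs [12, 9, 5], load = 26
  Machine 3: jobs [12, 7, 5], load = 24
Makespan = max load = 26

26


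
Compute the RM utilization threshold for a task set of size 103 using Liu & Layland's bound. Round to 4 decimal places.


Compute 2^(1/103) = 1.0067522788
Subtract 1: 1.0067522788 - 1 = 0.0067522788
Multiply by n: 103 * 0.0067522788 = 0.6954847164
Round to 4 dp: 0.6955

0.6955


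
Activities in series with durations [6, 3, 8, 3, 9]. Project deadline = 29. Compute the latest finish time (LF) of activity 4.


LF(activity 4) = deadline - sum of successor durations
Successors: activities 5 through 5 with durations [9]
Sum of successor durations = 9
LF = 29 - 9 = 20

20


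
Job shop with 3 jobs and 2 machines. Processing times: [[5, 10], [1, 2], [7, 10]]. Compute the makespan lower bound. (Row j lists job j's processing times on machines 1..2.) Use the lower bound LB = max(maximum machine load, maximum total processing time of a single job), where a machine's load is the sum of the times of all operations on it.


Machine loads:
  Machine 1: 5 + 1 + 7 = 13
  Machine 2: 10 + 2 + 10 = 22
Max machine load = 22
Job totals:
  Job 1: 15
  Job 2: 3
  Job 3: 17
Max job total = 17
Lower bound = max(22, 17) = 22

22


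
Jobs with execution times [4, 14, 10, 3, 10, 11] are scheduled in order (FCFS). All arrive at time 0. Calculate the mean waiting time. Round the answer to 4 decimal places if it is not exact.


FCFS order (as given): [4, 14, 10, 3, 10, 11]
Waiting times:
  Job 1: wait = 0
  Job 2: wait = 4
  Job 3: wait = 18
  Job 4: wait = 28
  Job 5: wait = 31
  Job 6: wait = 41
Sum of waiting times = 122
Average waiting time = 122/6 = 20.3333

20.3333


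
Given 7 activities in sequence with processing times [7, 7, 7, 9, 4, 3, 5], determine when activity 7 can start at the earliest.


Activity 7 starts after activities 1 through 6 complete.
Predecessor durations: [7, 7, 7, 9, 4, 3]
ES = 7 + 7 + 7 + 9 + 4 + 3 = 37

37


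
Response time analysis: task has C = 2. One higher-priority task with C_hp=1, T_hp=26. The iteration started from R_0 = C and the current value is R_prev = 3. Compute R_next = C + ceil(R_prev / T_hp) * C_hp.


R_next = C + ceil(R_prev / T_hp) * C_hp
ceil(3 / 26) = ceil(0.1154) = 1
Interference = 1 * 1 = 1
R_next = 2 + 1 = 3
R_next = R_prev, so the iteration has converged (response time = 3).

3


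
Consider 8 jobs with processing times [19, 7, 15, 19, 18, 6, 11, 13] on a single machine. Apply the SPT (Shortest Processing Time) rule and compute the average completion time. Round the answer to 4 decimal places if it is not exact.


Sort jobs by processing time (SPT order): [6, 7, 11, 13, 15, 18, 19, 19]
Compute completion times sequentially:
  Job 1: processing = 6, completes at 6
  Job 2: processing = 7, completes at 13
  Job 3: processing = 11, completes at 24
  Job 4: processing = 13, completes at 37
  Job 5: processing = 15, completes at 52
  Job 6: processing = 18, completes at 70
  Job 7: processing = 19, completes at 89
  Job 8: processing = 19, completes at 108
Sum of completion times = 399
Average completion time = 399/8 = 49.875

49.875


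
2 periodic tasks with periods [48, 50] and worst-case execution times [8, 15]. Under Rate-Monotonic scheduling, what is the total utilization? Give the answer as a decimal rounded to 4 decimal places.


Compute individual utilizations (exact fractions):
  Task 1: C/T = 8/48 = 1/6 (approx. 0.1667)
  Task 2: C/T = 15/50 = 3/10 (approx. 0.3)
Total utilization U = 1/6 + 3/10 = 7/15
Rounded to 4 decimal places: U = 0.4667
RM (Liu & Layland) bound for 2 tasks = 0.828427; compare with U = 7/15 (approx. 0.466667)
U <= bound, so schedulable by RM sufficient condition.

0.4667


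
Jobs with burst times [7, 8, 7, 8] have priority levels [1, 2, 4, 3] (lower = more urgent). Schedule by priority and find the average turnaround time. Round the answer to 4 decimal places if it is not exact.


Sort by priority (ascending = highest first):
Order: [(1, 7), (2, 8), (3, 8), (4, 7)]
Completion times:
  Priority 1, burst=7, C=7
  Priority 2, burst=8, C=15
  Priority 3, burst=8, C=23
  Priority 4, burst=7, C=30
Average turnaround = 75/4 = 18.75

18.75


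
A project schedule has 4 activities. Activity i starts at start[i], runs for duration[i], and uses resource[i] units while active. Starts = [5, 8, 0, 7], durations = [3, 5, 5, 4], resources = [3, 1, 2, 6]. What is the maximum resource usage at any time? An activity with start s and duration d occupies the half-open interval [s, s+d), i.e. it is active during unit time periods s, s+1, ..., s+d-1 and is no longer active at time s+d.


Each activity i is active on [start_i, start_i + duration_i).
Compute total resource usage per time slot:
  t=0: active resources = [2], total = 2
  t=1: active resources = [2], total = 2
  t=2: active resources = [2], total = 2
  t=3: active resources = [2], total = 2
  t=4: active resources = [2], total = 2
  t=5: active resources = [3], total = 3
  t=6: active resources = [3], total = 3
  t=7: active resources = [3, 6], total = 9
  t=8: active resources = [1, 6], total = 7
  t=9: active resources = [1, 6], total = 7
  t=10: active resources = [1, 6], total = 7
  t=11: active resources = [1], total = 1
  t=12: active resources = [1], total = 1
Peak resource demand = 9

9


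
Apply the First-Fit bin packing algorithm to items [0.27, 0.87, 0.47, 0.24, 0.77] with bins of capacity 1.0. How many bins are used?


Place items sequentially using First-Fit:
  Item 0.27 -> new Bin 1
  Item 0.87 -> new Bin 2
  Item 0.47 -> Bin 1 (now 0.74)
  Item 0.24 -> Bin 1 (now 0.98)
  Item 0.77 -> new Bin 3
Total bins used = 3

3


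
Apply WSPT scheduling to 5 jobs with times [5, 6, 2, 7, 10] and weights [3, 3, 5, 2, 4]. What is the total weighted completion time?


Compute p/w ratios and sort ascending (WSPT): [(2, 5), (5, 3), (6, 3), (10, 4), (7, 2)]
Compute weighted completion times:
  Job (p=2,w=5): C=2, w*C=5*2=10
  Job (p=5,w=3): C=7, w*C=3*7=21
  Job (p=6,w=3): C=13, w*C=3*13=39
  Job (p=10,w=4): C=23, w*C=4*23=92
  Job (p=7,w=2): C=30, w*C=2*30=60
Total weighted completion time = 222

222


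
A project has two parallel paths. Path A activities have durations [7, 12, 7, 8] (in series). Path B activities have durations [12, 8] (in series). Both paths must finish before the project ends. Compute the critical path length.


Path A total = 7 + 12 + 7 + 8 = 34
Path B total = 12 + 8 = 20
Critical path = longest path = max(34, 20) = 34

34


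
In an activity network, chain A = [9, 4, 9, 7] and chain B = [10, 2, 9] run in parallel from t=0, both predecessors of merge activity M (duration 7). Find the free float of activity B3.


ES(B3) = sum of predecessors on chain B = 12
EF(B3) = ES + duration = 12 + 9 = 21
Successor of B3 is M. ES(M) = max(sum(A), sum(B)) = max(29, 21) = 29
Free float = ES(successor) - EF(current) = 29 - 21 = 8

8


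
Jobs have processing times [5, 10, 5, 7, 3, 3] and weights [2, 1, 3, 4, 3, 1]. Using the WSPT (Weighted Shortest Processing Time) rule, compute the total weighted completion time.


Compute p/w ratios and sort ascending (WSPT): [(3, 3), (5, 3), (7, 4), (5, 2), (3, 1), (10, 1)]
Compute weighted completion times:
  Job (p=3,w=3): C=3, w*C=3*3=9
  Job (p=5,w=3): C=8, w*C=3*8=24
  Job (p=7,w=4): C=15, w*C=4*15=60
  Job (p=5,w=2): C=20, w*C=2*20=40
  Job (p=3,w=1): C=23, w*C=1*23=23
  Job (p=10,w=1): C=33, w*C=1*33=33
Total weighted completion time = 189

189


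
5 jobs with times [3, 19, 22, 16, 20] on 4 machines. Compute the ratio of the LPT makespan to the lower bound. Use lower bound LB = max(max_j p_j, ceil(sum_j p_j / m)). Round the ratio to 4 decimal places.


LPT order: [22, 20, 19, 16, 3]
Machine loads after assignment: [22, 20, 19, 19]
LPT makespan = 22
Lower bound = max(max_job, ceil(total/4)) = max(22, 20) = 22
Ratio = 22 / 22 = 1.0

1.0


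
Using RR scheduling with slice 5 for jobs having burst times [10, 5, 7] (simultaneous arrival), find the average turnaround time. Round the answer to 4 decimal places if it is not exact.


Time quantum = 5
Execution trace:
  J1 runs 5 units, time = 5
  J2 runs 5 units, time = 10
  J3 runs 5 units, time = 15
  J1 runs 5 units, time = 20
  J3 runs 2 units, time = 22
Finish times: [20, 10, 22]
Average turnaround = 52/3 = 17.3333

17.3333


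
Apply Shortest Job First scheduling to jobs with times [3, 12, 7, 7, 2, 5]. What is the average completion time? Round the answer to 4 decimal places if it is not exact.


SJF order (ascending): [2, 3, 5, 7, 7, 12]
Completion times:
  Job 1: burst=2, C=2
  Job 2: burst=3, C=5
  Job 3: burst=5, C=10
  Job 4: burst=7, C=17
  Job 5: burst=7, C=24
  Job 6: burst=12, C=36
Average completion = 94/6 = 15.6667

15.6667


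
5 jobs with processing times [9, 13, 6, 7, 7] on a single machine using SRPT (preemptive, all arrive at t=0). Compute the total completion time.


Since all jobs arrive at t=0, SRPT equals SPT ordering.
SPT order: [6, 7, 7, 9, 13]
Completion times:
  Job 1: p=6, C=6
  Job 2: p=7, C=13
  Job 3: p=7, C=20
  Job 4: p=9, C=29
  Job 5: p=13, C=42
Total completion time = 6 + 13 + 20 + 29 + 42 = 110

110


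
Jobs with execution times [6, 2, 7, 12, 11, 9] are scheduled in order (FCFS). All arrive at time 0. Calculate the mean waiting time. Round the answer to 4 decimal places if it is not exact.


FCFS order (as given): [6, 2, 7, 12, 11, 9]
Waiting times:
  Job 1: wait = 0
  Job 2: wait = 6
  Job 3: wait = 8
  Job 4: wait = 15
  Job 5: wait = 27
  Job 6: wait = 38
Sum of waiting times = 94
Average waiting time = 94/6 = 15.6667

15.6667


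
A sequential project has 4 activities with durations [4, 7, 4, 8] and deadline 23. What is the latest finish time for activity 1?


LF(activity 1) = deadline - sum of successor durations
Successors: activities 2 through 4 with durations [7, 4, 8]
Sum of successor durations = 19
LF = 23 - 19 = 4

4


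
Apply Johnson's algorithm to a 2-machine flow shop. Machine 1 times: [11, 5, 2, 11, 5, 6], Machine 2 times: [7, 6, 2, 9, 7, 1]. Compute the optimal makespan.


Apply Johnson's rule:
  Group 1 (a <= b): [(3, 2, 2), (2, 5, 6), (5, 5, 7)]
  Group 2 (a > b): [(4, 11, 9), (1, 11, 7), (6, 6, 1)]
Optimal job order: [3, 2, 5, 4, 1, 6]
Schedule:
  Job 3: M1 done at 2, M2 done at 4
  Job 2: M1 done at 7, M2 done at 13
  Job 5: M1 done at 12, M2 done at 20
  Job 4: M1 done at 23, M2 done at 32
  Job 1: M1 done at 34, M2 done at 41
  Job 6: M1 done at 40, M2 done at 42
Makespan = 42

42


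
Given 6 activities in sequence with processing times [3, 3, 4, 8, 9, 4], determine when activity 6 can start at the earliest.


Activity 6 starts after activities 1 through 5 complete.
Predecessor durations: [3, 3, 4, 8, 9]
ES = 3 + 3 + 4 + 8 + 9 = 27

27


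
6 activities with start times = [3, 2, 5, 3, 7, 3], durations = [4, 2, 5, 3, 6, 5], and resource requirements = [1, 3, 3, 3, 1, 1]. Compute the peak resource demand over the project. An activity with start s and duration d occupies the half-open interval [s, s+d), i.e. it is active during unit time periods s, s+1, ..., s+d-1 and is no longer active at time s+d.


Each activity i is active on [start_i, start_i + duration_i).
Compute total resource usage per time slot:
  t=0: active resources = [], total = 0
  t=1: active resources = [], total = 0
  t=2: active resources = [3], total = 3
  t=3: active resources = [1, 3, 3, 1], total = 8
  t=4: active resources = [1, 3, 1], total = 5
  t=5: active resources = [1, 3, 3, 1], total = 8
  t=6: active resources = [1, 3, 1], total = 5
  t=7: active resources = [3, 1, 1], total = 5
  t=8: active resources = [3, 1], total = 4
  t=9: active resources = [3, 1], total = 4
  t=10: active resources = [1], total = 1
  t=11: active resources = [1], total = 1
  t=12: active resources = [1], total = 1
Peak resource demand = 8

8


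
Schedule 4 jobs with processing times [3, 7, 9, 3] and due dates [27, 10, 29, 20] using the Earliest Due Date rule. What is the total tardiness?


Sort by due date (EDD order): [(7, 10), (3, 20), (3, 27), (9, 29)]
Compute completion times and tardiness:
  Job 1: p=7, d=10, C=7, tardiness=max(0,7-10)=0
  Job 2: p=3, d=20, C=10, tardiness=max(0,10-20)=0
  Job 3: p=3, d=27, C=13, tardiness=max(0,13-27)=0
  Job 4: p=9, d=29, C=22, tardiness=max(0,22-29)=0
Total tardiness = 0

0


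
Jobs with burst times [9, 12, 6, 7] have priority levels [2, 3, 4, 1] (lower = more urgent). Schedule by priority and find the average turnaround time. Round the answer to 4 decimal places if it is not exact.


Sort by priority (ascending = highest first):
Order: [(1, 7), (2, 9), (3, 12), (4, 6)]
Completion times:
  Priority 1, burst=7, C=7
  Priority 2, burst=9, C=16
  Priority 3, burst=12, C=28
  Priority 4, burst=6, C=34
Average turnaround = 85/4 = 21.25

21.25


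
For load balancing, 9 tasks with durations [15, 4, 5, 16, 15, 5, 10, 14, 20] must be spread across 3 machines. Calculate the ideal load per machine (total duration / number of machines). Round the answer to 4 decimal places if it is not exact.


Total processing time = 15 + 4 + 5 + 16 + 15 + 5 + 10 + 14 + 20 = 104
Number of machines = 3
Ideal balanced load = 104 / 3 = 34.6667

34.6667


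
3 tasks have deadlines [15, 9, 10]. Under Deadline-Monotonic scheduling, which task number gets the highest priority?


Sort tasks by relative deadline (ascending):
  Task 2: deadline = 9
  Task 3: deadline = 10
  Task 1: deadline = 15
Priority order (highest first): [2, 3, 1]
Highest priority task = 2

2


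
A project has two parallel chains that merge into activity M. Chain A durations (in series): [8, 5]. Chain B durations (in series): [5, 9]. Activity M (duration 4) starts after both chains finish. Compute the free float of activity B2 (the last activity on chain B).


ES(B2) = sum of predecessors on chain B = 5
EF(B2) = ES + duration = 5 + 9 = 14
Successor of B2 is M. ES(M) = max(sum(A), sum(B)) = max(13, 14) = 14
Free float = ES(successor) - EF(current) = 14 - 14 = 0

0


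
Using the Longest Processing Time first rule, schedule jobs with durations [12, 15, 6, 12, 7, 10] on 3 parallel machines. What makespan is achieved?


Sort jobs in decreasing order (LPT): [15, 12, 12, 10, 7, 6]
Assign each job to the least loaded machine:
  Machine 1: jobs [15, 6], load = 21
  Machine 2: jobs [12, 10], load = 22
  Machine 3: jobs [12, 7], load = 19
Makespan = max load = 22

22


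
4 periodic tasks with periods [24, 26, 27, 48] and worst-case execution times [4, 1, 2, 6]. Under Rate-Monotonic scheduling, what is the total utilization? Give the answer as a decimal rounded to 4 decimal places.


Compute individual utilizations (exact fractions):
  Task 1: C/T = 4/24 = 1/6 (approx. 0.1667)
  Task 2: C/T = 1/26 (approx. 0.0385)
  Task 3: C/T = 2/27 (approx. 0.0741)
  Task 4: C/T = 6/48 = 1/8 (approx. 0.125)
Total utilization U = 1/6 + 1/26 + 2/27 + 1/8 = 1135/2808
Rounded to 4 decimal places: U = 0.4042
RM (Liu & Layland) bound for 4 tasks = 0.756828; compare with U = 1135/2808 (approx. 0.404202)
U <= bound, so schedulable by RM sufficient condition.

0.4042


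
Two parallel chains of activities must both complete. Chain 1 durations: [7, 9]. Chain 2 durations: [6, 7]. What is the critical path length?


Path A total = 7 + 9 = 16
Path B total = 6 + 7 = 13
Critical path = longest path = max(16, 13) = 16

16


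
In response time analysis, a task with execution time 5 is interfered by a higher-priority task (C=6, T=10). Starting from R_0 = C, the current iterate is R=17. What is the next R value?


R_next = C + ceil(R_prev / T_hp) * C_hp
ceil(17 / 10) = ceil(1.7) = 2
Interference = 2 * 6 = 12
R_next = 5 + 12 = 17
R_next = R_prev, so the iteration has converged (response time = 17).

17


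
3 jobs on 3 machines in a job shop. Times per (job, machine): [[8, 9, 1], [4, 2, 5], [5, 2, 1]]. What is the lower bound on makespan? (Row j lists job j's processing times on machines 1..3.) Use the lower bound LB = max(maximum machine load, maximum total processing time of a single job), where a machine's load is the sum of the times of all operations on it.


Machine loads:
  Machine 1: 8 + 4 + 5 = 17
  Machine 2: 9 + 2 + 2 = 13
  Machine 3: 1 + 5 + 1 = 7
Max machine load = 17
Job totals:
  Job 1: 18
  Job 2: 11
  Job 3: 8
Max job total = 18
Lower bound = max(17, 18) = 18

18


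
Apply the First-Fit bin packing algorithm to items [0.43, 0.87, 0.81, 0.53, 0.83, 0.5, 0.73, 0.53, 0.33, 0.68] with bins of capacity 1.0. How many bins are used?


Place items sequentially using First-Fit:
  Item 0.43 -> new Bin 1
  Item 0.87 -> new Bin 2
  Item 0.81 -> new Bin 3
  Item 0.53 -> Bin 1 (now 0.96)
  Item 0.83 -> new Bin 4
  Item 0.5 -> new Bin 5
  Item 0.73 -> new Bin 6
  Item 0.53 -> new Bin 7
  Item 0.33 -> Bin 5 (now 0.83)
  Item 0.68 -> new Bin 8
Total bins used = 8

8


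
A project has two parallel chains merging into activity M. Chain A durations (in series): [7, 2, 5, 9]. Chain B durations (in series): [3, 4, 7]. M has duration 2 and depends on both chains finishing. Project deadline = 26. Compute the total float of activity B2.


Forward pass: ES(B2) = sum of predecessors on chain B = 3
EF = ES + duration = 3 + 4 = 7
Backward pass: LF(M) = deadline = 26; LS(M) = 26 - 2 = 24
LF(B2) = LS(M) - sum(successors on chain B) = 24 - 7 = 17
LS = LF - duration = 17 - 4 = 13
Total float = LS - ES = 13 - 3 = 10

10


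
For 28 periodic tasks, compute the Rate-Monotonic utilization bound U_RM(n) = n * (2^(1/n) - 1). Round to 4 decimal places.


Compute 2^(1/28) = 1.0250642120
Subtract 1: 1.0250642120 - 1 = 0.0250642120
Multiply by n: 28 * 0.0250642120 = 0.7017979360
Round to 4 dp: 0.7018

0.7018


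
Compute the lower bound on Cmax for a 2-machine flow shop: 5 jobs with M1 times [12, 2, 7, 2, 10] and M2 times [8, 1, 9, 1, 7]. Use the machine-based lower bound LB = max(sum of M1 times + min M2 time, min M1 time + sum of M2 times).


LB1 = sum(M1 times) + min(M2 times) = 33 + 1 = 34
LB2 = min(M1 times) + sum(M2 times) = 2 + 26 = 28
Lower bound = max(LB1, LB2) = max(34, 28) = 34

34


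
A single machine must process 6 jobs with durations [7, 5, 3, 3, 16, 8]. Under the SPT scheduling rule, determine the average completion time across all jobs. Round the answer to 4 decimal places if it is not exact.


Sort jobs by processing time (SPT order): [3, 3, 5, 7, 8, 16]
Compute completion times sequentially:
  Job 1: processing = 3, completes at 3
  Job 2: processing = 3, completes at 6
  Job 3: processing = 5, completes at 11
  Job 4: processing = 7, completes at 18
  Job 5: processing = 8, completes at 26
  Job 6: processing = 16, completes at 42
Sum of completion times = 106
Average completion time = 106/6 = 17.6667

17.6667


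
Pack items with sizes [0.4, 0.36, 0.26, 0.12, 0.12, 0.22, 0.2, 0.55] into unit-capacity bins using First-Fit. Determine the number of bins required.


Place items sequentially using First-Fit:
  Item 0.4 -> new Bin 1
  Item 0.36 -> Bin 1 (now 0.76)
  Item 0.26 -> new Bin 2
  Item 0.12 -> Bin 1 (now 0.88)
  Item 0.12 -> Bin 1 (now 1.0)
  Item 0.22 -> Bin 2 (now 0.48)
  Item 0.2 -> Bin 2 (now 0.68)
  Item 0.55 -> new Bin 3
Total bins used = 3

3


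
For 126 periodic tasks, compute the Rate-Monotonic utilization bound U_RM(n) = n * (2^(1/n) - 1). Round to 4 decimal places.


Compute 2^(1/126) = 1.0055163273
Subtract 1: 1.0055163273 - 1 = 0.0055163273
Multiply by n: 126 * 0.0055163273 = 0.6950572398
Round to 4 dp: 0.6951

0.6951


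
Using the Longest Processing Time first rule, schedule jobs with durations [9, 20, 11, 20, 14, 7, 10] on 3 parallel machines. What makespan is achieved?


Sort jobs in decreasing order (LPT): [20, 20, 14, 11, 10, 9, 7]
Assign each job to the least loaded machine:
  Machine 1: jobs [20, 10], load = 30
  Machine 2: jobs [20, 9], load = 29
  Machine 3: jobs [14, 11, 7], load = 32
Makespan = max load = 32

32


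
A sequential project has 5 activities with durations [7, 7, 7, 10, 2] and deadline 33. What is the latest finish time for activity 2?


LF(activity 2) = deadline - sum of successor durations
Successors: activities 3 through 5 with durations [7, 10, 2]
Sum of successor durations = 19
LF = 33 - 19 = 14

14


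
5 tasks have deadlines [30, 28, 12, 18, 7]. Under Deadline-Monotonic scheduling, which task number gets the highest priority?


Sort tasks by relative deadline (ascending):
  Task 5: deadline = 7
  Task 3: deadline = 12
  Task 4: deadline = 18
  Task 2: deadline = 28
  Task 1: deadline = 30
Priority order (highest first): [5, 3, 4, 2, 1]
Highest priority task = 5

5


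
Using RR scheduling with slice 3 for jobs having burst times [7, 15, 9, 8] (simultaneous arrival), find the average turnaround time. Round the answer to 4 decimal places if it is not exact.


Time quantum = 3
Execution trace:
  J1 runs 3 units, time = 3
  J2 runs 3 units, time = 6
  J3 runs 3 units, time = 9
  J4 runs 3 units, time = 12
  J1 runs 3 units, time = 15
  J2 runs 3 units, time = 18
  J3 runs 3 units, time = 21
  J4 runs 3 units, time = 24
  J1 runs 1 units, time = 25
  J2 runs 3 units, time = 28
  J3 runs 3 units, time = 31
  J4 runs 2 units, time = 33
  J2 runs 3 units, time = 36
  J2 runs 3 units, time = 39
Finish times: [25, 39, 31, 33]
Average turnaround = 128/4 = 32.0

32.0


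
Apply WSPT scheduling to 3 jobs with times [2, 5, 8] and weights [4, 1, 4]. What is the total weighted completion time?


Compute p/w ratios and sort ascending (WSPT): [(2, 4), (8, 4), (5, 1)]
Compute weighted completion times:
  Job (p=2,w=4): C=2, w*C=4*2=8
  Job (p=8,w=4): C=10, w*C=4*10=40
  Job (p=5,w=1): C=15, w*C=1*15=15
Total weighted completion time = 63

63


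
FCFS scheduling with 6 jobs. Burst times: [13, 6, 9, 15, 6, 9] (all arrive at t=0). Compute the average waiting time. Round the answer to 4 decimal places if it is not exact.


FCFS order (as given): [13, 6, 9, 15, 6, 9]
Waiting times:
  Job 1: wait = 0
  Job 2: wait = 13
  Job 3: wait = 19
  Job 4: wait = 28
  Job 5: wait = 43
  Job 6: wait = 49
Sum of waiting times = 152
Average waiting time = 152/6 = 25.3333

25.3333


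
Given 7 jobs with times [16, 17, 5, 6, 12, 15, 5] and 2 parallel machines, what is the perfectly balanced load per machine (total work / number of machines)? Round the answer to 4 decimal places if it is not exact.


Total processing time = 16 + 17 + 5 + 6 + 12 + 15 + 5 = 76
Number of machines = 2
Ideal balanced load = 76 / 2 = 38.0

38.0


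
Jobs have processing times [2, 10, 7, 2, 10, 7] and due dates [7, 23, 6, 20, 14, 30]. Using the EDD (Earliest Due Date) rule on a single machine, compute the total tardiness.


Sort by due date (EDD order): [(7, 6), (2, 7), (10, 14), (2, 20), (10, 23), (7, 30)]
Compute completion times and tardiness:
  Job 1: p=7, d=6, C=7, tardiness=max(0,7-6)=1
  Job 2: p=2, d=7, C=9, tardiness=max(0,9-7)=2
  Job 3: p=10, d=14, C=19, tardiness=max(0,19-14)=5
  Job 4: p=2, d=20, C=21, tardiness=max(0,21-20)=1
  Job 5: p=10, d=23, C=31, tardiness=max(0,31-23)=8
  Job 6: p=7, d=30, C=38, tardiness=max(0,38-30)=8
Total tardiness = 25

25


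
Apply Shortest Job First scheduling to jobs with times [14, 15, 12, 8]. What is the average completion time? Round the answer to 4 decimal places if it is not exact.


SJF order (ascending): [8, 12, 14, 15]
Completion times:
  Job 1: burst=8, C=8
  Job 2: burst=12, C=20
  Job 3: burst=14, C=34
  Job 4: burst=15, C=49
Average completion = 111/4 = 27.75

27.75


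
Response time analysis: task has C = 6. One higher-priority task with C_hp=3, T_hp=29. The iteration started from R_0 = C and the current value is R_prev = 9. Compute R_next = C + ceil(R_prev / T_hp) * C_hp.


R_next = C + ceil(R_prev / T_hp) * C_hp
ceil(9 / 29) = ceil(0.3103) = 1
Interference = 1 * 3 = 3
R_next = 6 + 3 = 9
R_next = R_prev, so the iteration has converged (response time = 9).

9


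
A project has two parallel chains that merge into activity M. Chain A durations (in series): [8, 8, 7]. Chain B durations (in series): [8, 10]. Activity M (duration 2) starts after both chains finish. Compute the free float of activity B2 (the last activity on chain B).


ES(B2) = sum of predecessors on chain B = 8
EF(B2) = ES + duration = 8 + 10 = 18
Successor of B2 is M. ES(M) = max(sum(A), sum(B)) = max(23, 18) = 23
Free float = ES(successor) - EF(current) = 23 - 18 = 5

5


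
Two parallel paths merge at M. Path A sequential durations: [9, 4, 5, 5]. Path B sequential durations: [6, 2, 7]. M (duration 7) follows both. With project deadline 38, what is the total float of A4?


Forward pass: ES(A4) = sum of predecessors on chain A = 18
EF = ES + duration = 18 + 5 = 23
Backward pass: LF(M) = deadline = 38; LS(M) = 38 - 7 = 31
LF(A4) = LS(M) - sum(successors on chain A) = 31 - 0 = 31
LS = LF - duration = 31 - 5 = 26
Total float = LS - ES = 26 - 18 = 8

8


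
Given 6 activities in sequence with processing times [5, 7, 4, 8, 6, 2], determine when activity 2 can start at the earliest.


Activity 2 starts after activities 1 through 1 complete.
Predecessor durations: [5]
ES = 5 = 5

5


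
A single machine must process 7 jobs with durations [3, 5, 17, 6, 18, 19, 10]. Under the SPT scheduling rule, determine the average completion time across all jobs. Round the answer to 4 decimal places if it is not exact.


Sort jobs by processing time (SPT order): [3, 5, 6, 10, 17, 18, 19]
Compute completion times sequentially:
  Job 1: processing = 3, completes at 3
  Job 2: processing = 5, completes at 8
  Job 3: processing = 6, completes at 14
  Job 4: processing = 10, completes at 24
  Job 5: processing = 17, completes at 41
  Job 6: processing = 18, completes at 59
  Job 7: processing = 19, completes at 78
Sum of completion times = 227
Average completion time = 227/7 = 32.4286

32.4286


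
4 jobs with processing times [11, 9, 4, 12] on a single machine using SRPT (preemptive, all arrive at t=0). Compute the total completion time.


Since all jobs arrive at t=0, SRPT equals SPT ordering.
SPT order: [4, 9, 11, 12]
Completion times:
  Job 1: p=4, C=4
  Job 2: p=9, C=13
  Job 3: p=11, C=24
  Job 4: p=12, C=36
Total completion time = 4 + 13 + 24 + 36 = 77

77


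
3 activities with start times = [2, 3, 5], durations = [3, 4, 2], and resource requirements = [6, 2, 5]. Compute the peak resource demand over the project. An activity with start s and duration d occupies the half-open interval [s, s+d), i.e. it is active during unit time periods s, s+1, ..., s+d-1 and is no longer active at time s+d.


Each activity i is active on [start_i, start_i + duration_i).
Compute total resource usage per time slot:
  t=0: active resources = [], total = 0
  t=1: active resources = [], total = 0
  t=2: active resources = [6], total = 6
  t=3: active resources = [6, 2], total = 8
  t=4: active resources = [6, 2], total = 8
  t=5: active resources = [2, 5], total = 7
  t=6: active resources = [2, 5], total = 7
Peak resource demand = 8

8


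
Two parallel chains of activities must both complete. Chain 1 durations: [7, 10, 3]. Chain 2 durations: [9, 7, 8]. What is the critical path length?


Path A total = 7 + 10 + 3 = 20
Path B total = 9 + 7 + 8 = 24
Critical path = longest path = max(20, 24) = 24

24


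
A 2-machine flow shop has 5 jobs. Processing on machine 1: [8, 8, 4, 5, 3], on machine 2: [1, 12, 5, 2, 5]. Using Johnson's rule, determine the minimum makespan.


Apply Johnson's rule:
  Group 1 (a <= b): [(5, 3, 5), (3, 4, 5), (2, 8, 12)]
  Group 2 (a > b): [(4, 5, 2), (1, 8, 1)]
Optimal job order: [5, 3, 2, 4, 1]
Schedule:
  Job 5: M1 done at 3, M2 done at 8
  Job 3: M1 done at 7, M2 done at 13
  Job 2: M1 done at 15, M2 done at 27
  Job 4: M1 done at 20, M2 done at 29
  Job 1: M1 done at 28, M2 done at 30
Makespan = 30

30


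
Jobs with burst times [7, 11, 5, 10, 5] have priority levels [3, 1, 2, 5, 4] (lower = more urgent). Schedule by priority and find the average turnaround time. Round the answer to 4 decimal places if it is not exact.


Sort by priority (ascending = highest first):
Order: [(1, 11), (2, 5), (3, 7), (4, 5), (5, 10)]
Completion times:
  Priority 1, burst=11, C=11
  Priority 2, burst=5, C=16
  Priority 3, burst=7, C=23
  Priority 4, burst=5, C=28
  Priority 5, burst=10, C=38
Average turnaround = 116/5 = 23.2

23.2


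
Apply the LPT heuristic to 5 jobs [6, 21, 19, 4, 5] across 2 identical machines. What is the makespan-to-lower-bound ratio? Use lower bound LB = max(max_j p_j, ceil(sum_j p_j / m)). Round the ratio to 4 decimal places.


LPT order: [21, 19, 6, 5, 4]
Machine loads after assignment: [26, 29]
LPT makespan = 29
Lower bound = max(max_job, ceil(total/2)) = max(21, 28) = 28
Ratio = 29 / 28 = 1.0357

1.0357


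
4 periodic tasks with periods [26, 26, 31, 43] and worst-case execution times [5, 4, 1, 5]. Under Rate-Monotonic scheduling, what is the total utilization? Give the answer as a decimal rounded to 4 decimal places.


Compute individual utilizations (exact fractions):
  Task 1: C/T = 5/26 (approx. 0.1923)
  Task 2: C/T = 4/26 = 2/13 (approx. 0.1538)
  Task 3: C/T = 1/31 (approx. 0.0323)
  Task 4: C/T = 5/43 (approx. 0.1163)
Total utilization U = 5/26 + 2/13 + 1/31 + 5/43 = 17145/34658
Rounded to 4 decimal places: U = 0.4947
RM (Liu & Layland) bound for 4 tasks = 0.756828; compare with U = 17145/34658 (approx. 0.494691)
U <= bound, so schedulable by RM sufficient condition.

0.4947


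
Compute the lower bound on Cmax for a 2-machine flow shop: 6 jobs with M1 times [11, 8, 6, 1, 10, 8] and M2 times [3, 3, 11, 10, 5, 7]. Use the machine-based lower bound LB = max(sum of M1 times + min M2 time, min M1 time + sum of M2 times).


LB1 = sum(M1 times) + min(M2 times) = 44 + 3 = 47
LB2 = min(M1 times) + sum(M2 times) = 1 + 39 = 40
Lower bound = max(LB1, LB2) = max(47, 40) = 47

47
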